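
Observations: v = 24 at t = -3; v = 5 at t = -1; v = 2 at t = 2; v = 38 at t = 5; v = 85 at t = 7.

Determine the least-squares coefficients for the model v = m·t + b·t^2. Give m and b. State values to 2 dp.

m = -2.29, b = 2.04

Setting ∂/∂m … = 0 gives: 88·m + 448·b = 712;  448·m + 3124·b = 5344.
Determinant 88·3124 − 448² = 74208.
m = (712·3124 − 448·5344)/74208 = -1769/773; b = (88·5344 − 448·712)/74208 = 1576/773.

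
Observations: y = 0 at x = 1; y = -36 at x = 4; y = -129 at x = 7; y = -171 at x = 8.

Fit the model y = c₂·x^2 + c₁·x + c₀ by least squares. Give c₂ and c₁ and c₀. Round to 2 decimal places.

c₂ = -3.09, c₁ = 3.32, c₀ = -0.14

Normal-equation sums: Σx^2·x^2 = 6754, Σx^2·x = 920, Σx^2 = 130, Σx·x = 130, Σx = 20, Σ1 = 4.
Moment sums: Σx^2·y = -17841, Σx·y = -2415, Σy = -336.
So AᵀA·[c₂, c₁, c₀]ᵀ = Aᵀy: [[6754, 920, 130]; [920, 130, 20]; [130, 20, 4]]·[c₂, c₁, c₀]ᵀ = [-17841, -2415, -336]ᵀ.
Row-reducing yields c₂ = -34/11, c₁ = 73/22, c₀ = -3/22.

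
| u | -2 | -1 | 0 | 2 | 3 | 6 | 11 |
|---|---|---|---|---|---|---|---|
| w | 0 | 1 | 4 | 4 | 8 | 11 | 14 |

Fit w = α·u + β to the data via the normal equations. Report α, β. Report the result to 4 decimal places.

Sums needed: Σu·u = 175, Σu = 19, Σ1 = 7.
Right-hand side: Σu·w = 251, Σw = 42.
Determinant 175·7 − 19² = 864.
α = (251·7 − 19·42)/864 = 959/864; β = (175·42 − 19·251)/864 = 2581/864.

α = 1.1100, β = 2.9873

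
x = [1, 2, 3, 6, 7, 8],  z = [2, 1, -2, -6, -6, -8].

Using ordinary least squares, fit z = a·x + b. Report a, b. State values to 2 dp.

a = -1.41, b = 3.18

From the data, Σx·x = 163, Σx = 27, Σ1 = 6.
For Aᵀz: Σx·z = -144, Σz = -19.
Determinant 163·6 − 27² = 249.
a = ((-144)·6 − 27·(-19))/249 = -117/83; b = (163·(-19) − 27·(-144))/249 = 791/249.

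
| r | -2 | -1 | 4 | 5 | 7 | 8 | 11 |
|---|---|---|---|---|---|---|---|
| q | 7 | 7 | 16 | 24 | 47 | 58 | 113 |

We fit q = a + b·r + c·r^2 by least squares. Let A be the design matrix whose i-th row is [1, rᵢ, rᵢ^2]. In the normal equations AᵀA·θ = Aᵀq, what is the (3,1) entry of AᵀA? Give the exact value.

280

Row 3 ↔ basis r^2, column 1 ↔ basis 1, so (AᵀA)_{3,1} = Σᵢ r^2 = (4)·(1) + (1)·(1) + (16)·(1) + (25)·(1) + (49)·(1) + (64)·(1) + (121)·(1) = 280.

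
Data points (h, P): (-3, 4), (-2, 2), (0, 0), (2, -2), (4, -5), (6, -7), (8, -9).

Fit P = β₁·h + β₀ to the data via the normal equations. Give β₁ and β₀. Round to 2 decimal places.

Compute the Gram sums: Σh·h = 133, Σh = 15, Σ1 = 7.
For XᵀP: Σh·P = -154, ΣP = -17.
Δ = 133·7 − 15² = 706.
β₁ = ((-154)·7 − 15·(-17))/706 = -823/706; β₀ = (133·(-17) − 15·(-154))/706 = 49/706.

β₁ = -1.17, β₀ = 0.07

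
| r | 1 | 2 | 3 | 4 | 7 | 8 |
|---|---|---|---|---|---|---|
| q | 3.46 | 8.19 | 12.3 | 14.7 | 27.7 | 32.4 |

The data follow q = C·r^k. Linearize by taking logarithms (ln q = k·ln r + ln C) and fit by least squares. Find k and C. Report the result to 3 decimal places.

Let Y = ln q. Fitting Y = k·ln r + ln C by least squares:
Σln r = 7.2034, Σ(ln r)² = 11.7199, Σln q = 15.3412, Σln r·ln q = 21.6367.
Equations: 11.7199·k + 7.2034·ln C = 21.6367;  7.2034·k + 6·ln C = 15.3412.
Δ = 11.7199·6 − (7.2034)² = 18.4301; k = (21.6367·6 − 7.2034·15.3412)/18.4301 = 1.04780, ln C = (11.7199·15.3412 − 7.2034·21.6367)/18.4301 = 1.29891, so C = exp(1.29891) = 3.66531.

k = 1.048, C = 3.665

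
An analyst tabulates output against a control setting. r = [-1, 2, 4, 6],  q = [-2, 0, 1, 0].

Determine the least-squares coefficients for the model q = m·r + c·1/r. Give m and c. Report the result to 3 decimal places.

Entries of MᵀM: Σr·r = 57, Σr·1/r = 4, Σ1/r·1/r = 193/144.
And Σr·q = 6, Σ1/r·q = 9/4.
Normal equations: [[57, 4]; [4, 193/144]]·[m, c]ᵀ = [6, 9/4]ᵀ.
Eliminating c: (193/144)·(row 1) − 4·(row 2) gives (2899/48)·m = (193/144)·6 − 4·(9/4) = -23/24, so m = -46/2899.
Then c = ((9/4) − 4·(-46/2899))/(193/144) = 5004/2899.

m = -0.016, c = 1.726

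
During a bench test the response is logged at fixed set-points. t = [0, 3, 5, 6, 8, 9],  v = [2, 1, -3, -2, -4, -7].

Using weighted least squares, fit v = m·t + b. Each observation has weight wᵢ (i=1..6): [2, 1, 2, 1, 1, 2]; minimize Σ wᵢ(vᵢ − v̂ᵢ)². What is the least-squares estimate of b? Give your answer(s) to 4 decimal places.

The normal equations are: 321·m + 45·b = -197;  45·m + 9·b = -21.
Eliminating b: 9·(row 1) − 45·(row 2) gives 864·m = 9·(-197) − 45·(-21) = -828, so m = -23/24.
Then b = ((-21) − 45·(-23/24))/9 = 59/24.

b = 2.4583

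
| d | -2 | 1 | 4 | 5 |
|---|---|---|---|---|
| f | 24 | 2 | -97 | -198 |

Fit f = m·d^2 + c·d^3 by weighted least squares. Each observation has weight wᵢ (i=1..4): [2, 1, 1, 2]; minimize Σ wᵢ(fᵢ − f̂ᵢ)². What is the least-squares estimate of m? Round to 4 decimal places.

m = 1.9586

Setting ∂/∂m … = 0 gives: 1539·m + 7211·c = -11258;  7211·m + 35475·c = -56090.
(Σwᵢ·d^2·d^2 = 1539, Σwᵢ·d^2·d^3 = 7211, Σwᵢ·d^3·d^3 = 35475, Σwᵢ·d^2·f = -11258, Σwᵢ·d^3·f = -56090.)
det = 1539·35475 − 7211² = 2597504.
m = ((-11258)·35475 − 7211·(-56090))/2597504 = 317965/162344; c = (1539·(-56090) − 7211·(-11258))/2597504 = -321317/162344.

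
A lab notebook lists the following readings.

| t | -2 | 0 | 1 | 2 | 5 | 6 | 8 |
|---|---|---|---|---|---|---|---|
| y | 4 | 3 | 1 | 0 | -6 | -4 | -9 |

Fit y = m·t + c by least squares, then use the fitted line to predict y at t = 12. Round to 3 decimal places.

ŷ = -13.654

Normal-equation sums: Σt·t = 134, Σt = 20, Σ1 = 7.
Moment sums: Σt·y = -133, Σy = -11.
AᵀA·[m, c]ᵀ = Aᵀy becomes [[134, 20]; [20, 7]]·[m, c]ᵀ = [-133, -11]ᵀ.
Eliminating c: 7·(row 1) − 20·(row 2) gives 538·m = 7·(-133) − 20·(-11) = -711, so m = -711/538.
Then c = ((-11) − 20·(-711/538))/7 = 593/269.
At t = 12: ŷ = (-711/538)·(12) + (593/269)·(1) = -3673/269.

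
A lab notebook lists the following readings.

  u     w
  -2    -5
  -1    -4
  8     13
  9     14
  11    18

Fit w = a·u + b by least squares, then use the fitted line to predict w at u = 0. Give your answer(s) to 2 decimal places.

With design matrix M, MᵀM = [[271, 25]; [25, 5]] and Mᵀw = [442, 36]ᵀ.
det = 271·5 − 25² = 730.
a = (442·5 − 25·36)/730 = 131/73; b = (271·36 − 25·442)/730 = -647/365.
At u = 0: ŵ = (131/73)·(0) + (-647/365)·(1) = -647/365.

ŵ = -1.77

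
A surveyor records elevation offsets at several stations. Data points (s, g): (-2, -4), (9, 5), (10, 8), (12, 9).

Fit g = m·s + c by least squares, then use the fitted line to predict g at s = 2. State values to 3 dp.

Normal-equation sums: Σs·s = 329, Σs = 29, Σ1 = 4.
And Σs·g = 241, Σg = 18.
Normal equations: [[329, 29]; [29, 4]]·[m, c]ᵀ = [241, 18]ᵀ.
det = 329·4 − 29² = 475.
m = (241·4 − 29·18)/475 = 442/475; c = (329·18 − 29·241)/475 = -1067/475.
At s = 2: ĝ = (442/475)·(2) + (-1067/475)·(1) = -183/475.

ĝ = -0.385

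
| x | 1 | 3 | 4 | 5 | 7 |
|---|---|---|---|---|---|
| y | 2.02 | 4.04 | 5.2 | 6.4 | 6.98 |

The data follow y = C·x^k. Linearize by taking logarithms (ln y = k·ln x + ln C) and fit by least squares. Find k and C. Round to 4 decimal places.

k = 0.6658, C = 2.0242

With ln yᵢ as the transformed response and ln xᵢ as the regressor:
Sums: Σln x = 6.0403, Σ(ln x)² = 9.5056, Σln y = 7.5473, Σln x·ln y = 10.5881.
Normal system: [[9.5056, 6.0403]; [6.0403, 5]]·[k, ln C]ᵀ = [10.5881, 7.5473]ᵀ.
Slope k = (n·Σln x·ln y − Σln x·Σln y)/(n·Σ(ln x)² − (Σln x)²) = (5·10.5881 − 6.0403·7.5473)/11.0434 = 0.66577; ln C = (Σln y − k·Σln x)/n = 0.70519, so C = exp(0.70519) = 2.02422.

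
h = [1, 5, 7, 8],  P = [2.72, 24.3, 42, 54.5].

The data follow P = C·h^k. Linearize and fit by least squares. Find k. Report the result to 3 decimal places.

Let Y = ln P. Fitting Y = k·ln h + ln C by least squares:
Σln h = 5.6348, Σ(ln h)² = 10.7009, Σln P = 11.9270, Σln h·ln P = 20.7221.
Equations: 10.7009·k + 5.6348·ln C = 20.7221;  5.6348·k + 4·ln C = 11.9270.
Slope k = (n·Σln h·ln P − Σln h·Σln P)/(n·Σ(ln h)² − (Σln h)²) = (4·20.7221 − 5.6348·11.9270)/11.0529 = 1.41884; ln C = (Σln P − k·Σln h)/n = 0.98303.

k = 1.419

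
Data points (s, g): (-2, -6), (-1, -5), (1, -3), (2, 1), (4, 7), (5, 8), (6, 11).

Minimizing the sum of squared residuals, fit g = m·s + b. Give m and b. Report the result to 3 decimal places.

The normal equations are: 87·m + 15·b = 150;  15·m + 7·b = 13.
Determinant 87·7 − 15² = 384.
m = (150·7 − 15·13)/384 = 285/128; b = (87·13 − 15·150)/384 = -373/128.

m = 2.227, b = -2.914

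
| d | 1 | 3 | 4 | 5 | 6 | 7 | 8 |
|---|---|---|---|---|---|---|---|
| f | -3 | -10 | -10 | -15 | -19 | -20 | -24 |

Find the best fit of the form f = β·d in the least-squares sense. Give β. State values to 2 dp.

β = -2.97

Sums needed: Σd·d = 200.
Moment sums: Σd·f = -594.
So XᵀX·[β]ᵀ = Xᵀf: [[200]]·[β]ᵀ = [-594]ᵀ.
Hence β = -594 / 200 ≈ -2.97.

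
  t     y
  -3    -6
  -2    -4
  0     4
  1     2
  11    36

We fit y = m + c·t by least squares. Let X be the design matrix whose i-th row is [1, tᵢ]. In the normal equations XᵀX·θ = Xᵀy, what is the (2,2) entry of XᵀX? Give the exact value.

135

Row 2 ↔ basis t, column 2 ↔ basis t, so (XᵀX)_{2,2} = Σᵢ (t)·(t) = (-3)·(-3) + (-2)·(-2) + (0)·(0) + (1)·(1) + (11)·(11) = 135.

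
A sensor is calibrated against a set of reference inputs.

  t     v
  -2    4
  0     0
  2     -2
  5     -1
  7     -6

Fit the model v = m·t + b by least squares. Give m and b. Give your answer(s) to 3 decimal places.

The normal equations are: 82·m + 12·b = -59;  12·m + 5·b = -5.
Determinant 82·5 − 12² = 266.
m = ((-59)·5 − 12·(-5))/266 = -235/266; b = (82·(-5) − 12·(-59))/266 = 149/133.

m = -0.883, b = 1.120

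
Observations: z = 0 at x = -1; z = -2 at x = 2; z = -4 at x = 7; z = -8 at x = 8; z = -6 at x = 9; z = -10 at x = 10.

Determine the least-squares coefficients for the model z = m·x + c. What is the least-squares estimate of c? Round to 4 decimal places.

The normal equations are: 299·m + 35·c = -250;  35·m + 6·c = -30.
(Σx·x = 299, Σx = 35, Σ1 = 6, Σx·z = -250, Σz = -30.)
Eliminating c: 6·(row 1) − 35·(row 2) gives 569·m = 6·(-250) − 35·(-30) = -450, so m = -450/569.
Then c = ((-30) − 35·(-450/569))/6 = -220/569.

c = -0.3866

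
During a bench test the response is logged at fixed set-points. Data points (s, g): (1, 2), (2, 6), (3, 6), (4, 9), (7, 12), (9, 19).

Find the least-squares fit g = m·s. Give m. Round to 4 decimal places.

m = 2.0188

The normal system MᵀM·[m]ᵀ = Mᵀg is [[160]]·[m]ᵀ = [323]ᵀ.
Hence m = 323 / 160 ≈ 2.01875.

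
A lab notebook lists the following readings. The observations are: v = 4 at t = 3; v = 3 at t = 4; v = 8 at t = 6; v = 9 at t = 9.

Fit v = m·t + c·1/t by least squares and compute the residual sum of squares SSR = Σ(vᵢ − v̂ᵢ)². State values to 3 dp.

SSR = 5.035

Compute the Gram sums: Σt·t = 142, Σt·1/t = 4, Σ1/t·1/t = 277/1296.
Right-hand side: Σt·v = 153, Σ1/t·v = 53/12.
So XᵀX·[m, c]ᵀ = Xᵀv: [[142, 4]; [4, 277/1296]]·[m, c]ᵀ = [153, 53/12]ᵀ.
Eliminating c: (277/1296)·(row 1) − 4·(row 2) gives (9299/648)·m = (277/1296)·153 − 4·(53/12) = 2165/144, so m = 19485/18598.
Then c = ((53/12) − 4·(19485/18598))/(277/1296) = 9828/9299.
Residuals: 9385/18598, -13530/9299, 14299/9299, -10167/18598; SSR = 93641/18598.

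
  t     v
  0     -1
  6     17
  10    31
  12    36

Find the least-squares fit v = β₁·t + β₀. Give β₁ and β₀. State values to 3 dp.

With design matrix A, AᵀA = [[280, 28]; [28, 4]] and Aᵀv = [844, 83]ᵀ.
det = 280·4 − 28² = 336.
β₁ = (844·4 − 28·83)/336 = 263/84; β₀ = (280·83 − 28·844)/336 = -7/6.

β₁ = 3.131, β₀ = -1.167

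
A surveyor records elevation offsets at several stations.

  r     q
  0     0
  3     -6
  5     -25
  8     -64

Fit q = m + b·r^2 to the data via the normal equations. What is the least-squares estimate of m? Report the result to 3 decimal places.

m = 1.224

With design matrix X, XᵀX = [[4, 98]; [98, 4802]] and Xᵀq = [-95, -4775]ᵀ.
det = 4·4802 − 98² = 9604.
m = ((-95)·4802 − 98·(-4775))/9604 = 60/49; b = (4·(-4775) − 98·(-95))/9604 = -4895/4802.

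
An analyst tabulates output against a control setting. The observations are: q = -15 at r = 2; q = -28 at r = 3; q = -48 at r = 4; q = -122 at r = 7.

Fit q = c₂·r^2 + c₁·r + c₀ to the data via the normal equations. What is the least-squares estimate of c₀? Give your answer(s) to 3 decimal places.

MᵀM·[c₂, c₁, c₀]ᵀ = Mᵀq reads: 2754·c₂ + 442·c₁ + 78·c₀ = -7058;  442·c₂ + 78·c₁ + 16·c₀ = -1160;  78·c₂ + 16·c₁ + 4·c₀ = -213.
Solving the 3×3 system (Gaussian elimination) gives c₂ = -623/362, c₁ = -2179/362, c₀ = 794/181.

c₀ = 4.387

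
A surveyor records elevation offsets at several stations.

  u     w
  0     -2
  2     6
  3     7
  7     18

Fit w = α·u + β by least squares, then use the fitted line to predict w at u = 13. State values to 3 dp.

ŵ = 34.942

Normal-equation sums: Σu·u = 62, Σu = 12, Σ1 = 4.
Moment sums: Σu·w = 159, Σw = 29.
XᵀX·[α, β]ᵀ = Xᵀw becomes [[62, 12]; [12, 4]]·[α, β]ᵀ = [159, 29]ᵀ.
det = 62·4 − 12² = 104.
α = (159·4 − 12·29)/104 = 36/13; β = (62·29 − 12·159)/104 = -55/52.
At u = 13: ŵ = (36/13)·(13) + (-55/52)·(1) = 1817/52.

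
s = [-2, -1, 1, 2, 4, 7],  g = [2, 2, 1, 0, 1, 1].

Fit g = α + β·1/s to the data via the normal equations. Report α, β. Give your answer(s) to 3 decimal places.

α = 1.220, β = -0.808

The normal equations are: 6·α + (11/28)·β = 7;  (11/28)·α + (2025/784)·β = -45/28.
Δ = 6·(2025/784) − (11/28)² = 12029/784.
α = (7·(2025/784) − (11/28)·(-45/28))/(12029/784) = 14670/12029; β = (6·(-45/28) − (11/28)·7)/(12029/784) = -9716/12029.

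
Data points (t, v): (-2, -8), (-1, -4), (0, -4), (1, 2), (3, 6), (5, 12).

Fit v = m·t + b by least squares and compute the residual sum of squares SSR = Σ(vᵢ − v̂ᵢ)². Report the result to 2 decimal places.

With design matrix M, MᵀM = [[40, 6]; [6, 6]] and Mᵀv = [100, 4]ᵀ.
Determinant 40·6 − 6² = 204.
m = (100·6 − 6·4)/204 = 48/17; b = (40·4 − 6·100)/204 = -110/51.
Residuals: -10/51, 50/51, -94/51, 4/3, -16/51, 2/51; SSR = 320/51.

SSR = 6.27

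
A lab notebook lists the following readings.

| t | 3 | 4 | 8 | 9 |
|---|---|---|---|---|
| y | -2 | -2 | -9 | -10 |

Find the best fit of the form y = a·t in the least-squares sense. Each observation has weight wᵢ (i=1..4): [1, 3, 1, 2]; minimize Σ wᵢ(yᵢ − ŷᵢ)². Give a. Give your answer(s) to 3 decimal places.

a = -0.996

Sums needed: Σwᵢ·t·t = 283.
Right-hand side: Σwᵢ·t·y = -282.
a = (-282)/283 = -0.996466.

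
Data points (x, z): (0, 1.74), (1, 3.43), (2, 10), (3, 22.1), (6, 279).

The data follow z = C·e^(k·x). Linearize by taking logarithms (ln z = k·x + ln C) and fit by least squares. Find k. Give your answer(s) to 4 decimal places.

k = 0.8563

Linearized form: ln z = k·x + ln C. From the 5 transformed points,
Σx = 12.0000, Σ(x)² = 50.0000, Σln z = 12.8158, Σx·ln z = 48.9117.
Equations: 50.0000·k + 12.0000·ln C = 48.9117;  12.0000·k + 5·ln C = 12.8158.
Slope k = (n·Σx·ln z − Σx·Σln z)/(n·Σ(x)² − (Σx)²) = (5·48.9117 − 12.0000·12.8158)/106.0000 = 0.85631; ln C = (Σln z − k·Σx)/n = 0.50802.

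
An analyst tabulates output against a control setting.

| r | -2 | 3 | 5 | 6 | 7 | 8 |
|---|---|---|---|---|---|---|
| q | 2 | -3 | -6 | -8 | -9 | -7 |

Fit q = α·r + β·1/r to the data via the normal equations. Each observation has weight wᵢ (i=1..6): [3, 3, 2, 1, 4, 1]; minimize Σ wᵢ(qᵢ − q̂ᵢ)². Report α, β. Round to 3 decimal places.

Entries of XᵀWX: Σwᵢ·r·r = 385, Σwᵢ·r·1/r = 14, Σwᵢ·1/r·1/r = 909073/705600.
Right-hand side: Σwᵢ·r·q = -455, Σwᵢ·1/r·q = -13231/840.
Eliminating β: (909073/705600)·(row 1) − 14·(row 2) gives (6048443/20160)·α = (909073/705600)·(-455) − 14·(-13231/840) = -7372333/20160, so α = -179813/147523.
Then β = ((-13231/840) − 14·(-179813/147523))/(909073/705600) = 150360/147523.

α = -1.219, β = 1.019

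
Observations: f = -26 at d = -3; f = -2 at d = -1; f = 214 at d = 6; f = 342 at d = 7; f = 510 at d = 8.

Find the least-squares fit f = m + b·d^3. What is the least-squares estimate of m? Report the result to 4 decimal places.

With design matrix M, MᵀM = [[5, 1043]; [1043, 427179]] and Mᵀf = [1038, 425354]ᵀ.
Determinant 5·427179 − 1043² = 1048046.
m = (1038·427179 − 1043·425354)/1048046 = -116210/524023; b = (5·425354 − 1043·1038)/1048046 = 522068/524023.

m = -0.2218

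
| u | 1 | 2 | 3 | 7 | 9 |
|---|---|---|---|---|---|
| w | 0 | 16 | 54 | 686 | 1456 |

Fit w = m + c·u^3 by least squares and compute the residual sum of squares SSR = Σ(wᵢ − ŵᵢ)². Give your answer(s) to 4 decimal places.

Normal-equation sums: Σ1 = 5, Σu^3 = 1108, Σu^3·u^3 = 649884.
For Mᵀw: Σw = 2212, Σu^3·w = 1298308.
So MᵀM·[m, c]ᵀ = Mᵀw: [[5, 1108]; [1108, 649884]]·[m, c]ᵀ = [2212, 1298308]ᵀ.
det = 5·649884 − 1108² = 2021756.
m = (2212·649884 − 1108·1298308)/2021756 = -245464/505439; c = (5·1298308 − 1108·2212)/2021756 = 1010161/505439.
Residuals: -764697/505439, 251200/505439, 264823/505439, 491395/505439, -242721/505439; SSR = 2014836/505439.

SSR = 3.9863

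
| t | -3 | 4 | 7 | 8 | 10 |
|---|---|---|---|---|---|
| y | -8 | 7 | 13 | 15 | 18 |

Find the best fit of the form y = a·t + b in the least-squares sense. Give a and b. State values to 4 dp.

a = 2.0331, b = -1.5720

Setting ∂/∂a … = 0 gives: 238·a + 26·b = 443;  26·a + 5·b = 45.
Δ = 238·5 − 26² = 514.
a = (443·5 − 26·45)/514 = 1045/514; b = (238·45 − 26·443)/514 = -404/257.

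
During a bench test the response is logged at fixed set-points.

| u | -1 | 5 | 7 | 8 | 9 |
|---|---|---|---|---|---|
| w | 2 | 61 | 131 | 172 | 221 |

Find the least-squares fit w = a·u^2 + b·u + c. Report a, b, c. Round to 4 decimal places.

Compute the Gram sums: Σu^2·u^2 = 13684, Σu^2·u = 1708, Σu^2 = 220, Σu·u = 220, Σu = 28, Σ1 = 5.
And Σu^2·w = 36855, Σu·w = 4585, Σw = 587.
So MᵀM·[a, b, c]ᵀ = Mᵀw: [[13684, 1708, 220]; [1708, 220, 28]; [220, 28, 5]]·[a, b, c]ᵀ = [36855, 4585, 587]ᵀ.
Solving the 3×3 system (Gaussian elimination) gives a = 49471/16548, b = -1171/591, c = -4198/1379.

a = 2.9895, b = -1.9814, c = -3.0442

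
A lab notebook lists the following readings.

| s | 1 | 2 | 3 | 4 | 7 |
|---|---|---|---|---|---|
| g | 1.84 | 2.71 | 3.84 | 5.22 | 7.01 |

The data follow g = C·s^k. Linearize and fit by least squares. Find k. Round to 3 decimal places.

k = 0.716

Linearized form: ln g = k·ln s + ln C. From the 5 transformed points,
Σln s = 5.1240, Σ(ln s)² = 7.3958, Σln g = 6.5520, Σln s·ln g = 8.2494.
Equations: 7.3958·k + 5.1240·ln C = 8.2494;  5.1240·k + 5·ln C = 6.5520.
Δ = 7.3958·5 − (5.1240)² = 10.7239; k = (8.2494·5 − 5.1240·6.5520)/10.7239 = 0.71565, ln C = (7.3958·6.5520 − 5.1240·8.2494)/10.7239 = 0.57701.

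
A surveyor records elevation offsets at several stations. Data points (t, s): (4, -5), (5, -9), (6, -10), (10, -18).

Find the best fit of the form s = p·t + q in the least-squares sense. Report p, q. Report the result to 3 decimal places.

Normal-equation sums: Σt·t = 177, Σt = 25, Σ1 = 4.
Right-hand side: Σt·s = -305, Σs = -42.
So AᵀA·[p, q]ᵀ = Aᵀs: [[177, 25]; [25, 4]]·[p, q]ᵀ = [-305, -42]ᵀ.
Eliminating q: 4·(row 1) − 25·(row 2) gives 83·p = 4·(-305) − 25·(-42) = -170, so p = -170/83.
Then q = ((-42) − 25·(-170/83))/4 = 191/83.

p = -2.048, q = 2.301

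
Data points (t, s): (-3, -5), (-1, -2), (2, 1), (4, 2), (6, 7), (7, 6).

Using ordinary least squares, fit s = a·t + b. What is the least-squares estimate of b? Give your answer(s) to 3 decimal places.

Setting ∂/∂a … = 0 gives: 115·a + 15·b = 111;  15·a + 6·b = 9.
(Σt·t = 115, Σt = 15, Σ1 = 6, Σt·s = 111, Σs = 9.)
det = 115·6 − 15² = 465.
a = (111·6 − 15·9)/465 = 177/155; b = (115·9 − 15·111)/465 = -42/31.

b = -1.355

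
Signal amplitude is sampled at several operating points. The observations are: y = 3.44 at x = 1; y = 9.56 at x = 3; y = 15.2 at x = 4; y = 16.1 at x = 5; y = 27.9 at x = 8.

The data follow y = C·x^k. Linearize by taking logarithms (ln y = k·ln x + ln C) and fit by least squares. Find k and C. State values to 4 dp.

k = 1.0051, C = 3.3984

Let Y = ln y. Fitting Y = k·ln x + ln C by least squares:
Σln x = 6.1738, Σ(ln x)² = 10.0431, Σln y = 12.3218, Σln x·ln y = 17.6468.
Equations: 10.0431·k + 6.1738·ln C = 17.6468;  6.1738·k + 5·ln C = 12.3218.
Δ = 10.0431·5 − (6.1738)² = 12.1000; k = (17.6468·5 − 6.1738·12.3218)/12.1000 = 1.00509, ln C = (10.0431·12.3218 − 6.1738·17.6468)/12.1000 = 1.22332, so C = exp(1.22332) = 3.39844.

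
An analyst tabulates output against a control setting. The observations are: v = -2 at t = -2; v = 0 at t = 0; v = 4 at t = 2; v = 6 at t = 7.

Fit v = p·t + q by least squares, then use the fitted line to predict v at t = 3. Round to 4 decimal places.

v̂ = 3.1173

Compute the Gram sums: Σt·t = 57, Σt = 7, Σ1 = 4.
For Mᵀv: Σt·v = 54, Σv = 8.
Normal equations: [[57, 7]; [7, 4]]·[p, q]ᵀ = [54, 8]ᵀ.
det = 57·4 − 7² = 179.
p = (54·4 − 7·8)/179 = 160/179; q = (57·8 − 7·54)/179 = 78/179.
At t = 3: v̂ = (160/179)·(3) + (78/179)·(1) = 558/179.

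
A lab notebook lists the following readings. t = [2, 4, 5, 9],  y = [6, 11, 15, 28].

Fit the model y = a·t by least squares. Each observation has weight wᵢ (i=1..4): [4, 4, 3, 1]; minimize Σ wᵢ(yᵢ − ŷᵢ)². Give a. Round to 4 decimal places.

a = 2.9703

XᵀWX·[a]ᵀ = XᵀWy reads: 236·a = 701.
a = 701/236 = 2.97034.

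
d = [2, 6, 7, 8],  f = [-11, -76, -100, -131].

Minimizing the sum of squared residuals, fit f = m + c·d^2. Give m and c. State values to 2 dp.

Sums needed: Σ1 = 4, Σd^2 = 153, Σd^2·d^2 = 7809.
And Σf = -318, Σd^2·f = -16064.
So XᵀX·[m, c]ᵀ = Xᵀf: [[4, 153]; [153, 7809]]·[m, c]ᵀ = [-318, -16064]ᵀ.
det = 4·7809 − 153² = 7827.
m = ((-318)·7809 − 153·(-16064))/7827 = -8490/2609; c = (4·(-16064) − 153·(-318))/7827 = -15602/7827.

m = -3.25, c = -1.99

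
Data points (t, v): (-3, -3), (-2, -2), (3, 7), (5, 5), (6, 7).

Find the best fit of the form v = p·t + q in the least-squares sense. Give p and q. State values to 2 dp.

From the data, Σt·t = 83, Σt = 9, Σ1 = 5.
And Σt·v = 101, Σv = 14.
So MᵀM·[p, q]ᵀ = Mᵀv: [[83, 9]; [9, 5]]·[p, q]ᵀ = [101, 14]ᵀ.
det = 83·5 − 9² = 334.
p = (101·5 − 9·14)/334 = 379/334; q = (83·14 − 9·101)/334 = 253/334.

p = 1.13, q = 0.76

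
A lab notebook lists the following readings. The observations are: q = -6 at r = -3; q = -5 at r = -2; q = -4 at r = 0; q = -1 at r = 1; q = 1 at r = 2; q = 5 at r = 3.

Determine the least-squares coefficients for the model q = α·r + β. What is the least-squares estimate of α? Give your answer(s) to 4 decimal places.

α = 1.7019

With design matrix M, MᵀM = [[27, 1]; [1, 6]] and Mᵀq = [44, -10]ᵀ.
Eliminating β: 6·(row 1) − 1·(row 2) gives 161·α = 6·44 − 1·(-10) = 274, so α = 274/161.
Then β = ((-10) − 1·(274/161))/6 = -314/161.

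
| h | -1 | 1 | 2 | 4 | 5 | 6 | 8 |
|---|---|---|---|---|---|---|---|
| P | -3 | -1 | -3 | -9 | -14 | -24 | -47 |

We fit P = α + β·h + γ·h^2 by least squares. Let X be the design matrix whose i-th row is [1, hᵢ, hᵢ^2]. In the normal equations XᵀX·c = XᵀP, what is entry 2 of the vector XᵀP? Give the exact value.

Entry 2 ↔ basis h, so (XᵀP)_{2} = Σᵢ (h)·Pᵢ = (-1)·(-3) + (1)·(-1) + (2)·(-3) + (4)·(-9) + (5)·(-14) + (6)·(-24) + (8)·(-47) = -630.

-630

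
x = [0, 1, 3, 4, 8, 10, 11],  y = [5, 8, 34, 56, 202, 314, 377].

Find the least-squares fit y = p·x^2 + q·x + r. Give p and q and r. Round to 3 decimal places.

With design matrix A, AᵀA = [[29075, 2935, 311]; [2935, 311, 37]; [311, 37, 7]] and Aᵀy = [91155, 9237, 996]ᵀ.
Solving the 3×3 system (Gaussian elimination) gives p = 332623/109814, q = 58603/109814, r = 268620/54907.

p = 3.029, q = 0.534, r = 4.892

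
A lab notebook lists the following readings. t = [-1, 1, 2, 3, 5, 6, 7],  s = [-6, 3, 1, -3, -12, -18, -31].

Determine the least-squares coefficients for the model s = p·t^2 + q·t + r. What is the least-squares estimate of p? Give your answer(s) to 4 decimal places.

The normal system AᵀA·[p, q, r]ᵀ = Aᵀs is [[4421, 719, 125]; [719, 125, 23]; [125, 23, 7]]·[p, q, r]ᵀ = [-2493, -383, -66]ᵀ.
Row-reducing yields p = -3008/2877, q = 18181/5754, r = -2187/1918.

p = -1.0455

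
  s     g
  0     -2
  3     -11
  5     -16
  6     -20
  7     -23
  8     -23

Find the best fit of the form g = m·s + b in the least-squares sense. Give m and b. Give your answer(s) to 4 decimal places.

Normal-equation sums: Σs·s = 183, Σs = 29, Σ1 = 6.
And Σs·g = -578, Σg = -95.
Normal equations: [[183, 29]; [29, 6]]·[m, b]ᵀ = [-578, -95]ᵀ.
Δ = 183·6 − 29² = 257.
m = ((-578)·6 − 29·(-95))/257 = -713/257; b = (183·(-95) − 29·(-578))/257 = -623/257.

m = -2.7743, b = -2.4241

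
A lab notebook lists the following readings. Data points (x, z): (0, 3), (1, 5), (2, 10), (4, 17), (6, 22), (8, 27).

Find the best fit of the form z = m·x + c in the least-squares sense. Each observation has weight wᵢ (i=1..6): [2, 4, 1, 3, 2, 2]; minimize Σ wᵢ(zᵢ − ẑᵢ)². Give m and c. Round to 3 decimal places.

m = 3.168, c = 2.807

MᵀWM·[m, c]ᵀ = MᵀWz reads: 256·m + 46·c = 940;  46·m + 14·c = 185.
(Σwᵢ·x·x = 256, Σwᵢ·x = 46, Σwᵢ·1 = 14, Σwᵢ·x·z = 940, Σwᵢ·z = 185.)
Δ = 256·14 − 46² = 1468.
m = (940·14 − 46·185)/1468 = 2325/734; c = (256·185 − 46·940)/1468 = 1030/367.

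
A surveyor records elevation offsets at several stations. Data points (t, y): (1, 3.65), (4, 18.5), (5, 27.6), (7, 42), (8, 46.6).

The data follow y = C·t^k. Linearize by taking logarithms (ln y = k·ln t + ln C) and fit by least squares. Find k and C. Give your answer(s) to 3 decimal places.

k = 1.241, C = 3.595

With ln yᵢ as the transformed response and ln tᵢ as the regressor:
XᵀX = [[12.6227, 7.0211]; [7.0211, 5]], rhs = [24.6463, 15.1096]ᵀ  (here Σln t = 7.0211, Σ(ln t)² = 12.6227, Σln y = 15.1096, Σln t·ln y = 24.6463).
Solving (det = 13.8181): k = 1.24081, ln C = 1.27955, so C = exp(1.27955) = 3.59502.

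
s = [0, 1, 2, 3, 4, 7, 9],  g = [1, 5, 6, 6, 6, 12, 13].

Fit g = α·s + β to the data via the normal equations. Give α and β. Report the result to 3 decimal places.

MᵀM·[α, β]ᵀ = Mᵀg reads: 160·α + 26·β = 260;  26·α + 7·β = 49.
(Σs·s = 160, Σs = 26, Σ1 = 7, Σs·g = 260, Σg = 49.)
Eliminating β: 7·(row 1) − 26·(row 2) gives 444·α = 7·260 − 26·49 = 546, so α = 91/74.
Then β = (49 − 26·(91/74))/7 = 90/37.

α = 1.230, β = 2.432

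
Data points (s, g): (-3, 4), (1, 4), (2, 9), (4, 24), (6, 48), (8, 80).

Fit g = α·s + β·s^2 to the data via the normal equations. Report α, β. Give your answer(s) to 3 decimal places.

Entries of AᵀA: Σs·s = 130, Σs·s^2 = 774, Σs^2·s^2 = 5746.
For Aᵀg: Σs·g = 1034, Σs^2·g = 7308.
Eliminating β: 5746·(row 1) − 774·(row 2) gives 147904·α = 5746·1034 − 774·7308 = 284972, so α = 71243/36976.
Then β = (7308 − 774·(71243/36976))/5746 = 37431/36976.

α = 1.927, β = 1.012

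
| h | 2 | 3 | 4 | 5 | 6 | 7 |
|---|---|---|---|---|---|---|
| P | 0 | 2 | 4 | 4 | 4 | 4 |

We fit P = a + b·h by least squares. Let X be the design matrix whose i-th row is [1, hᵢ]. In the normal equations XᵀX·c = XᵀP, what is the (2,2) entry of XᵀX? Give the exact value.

139

Row 2 ↔ basis h, column 2 ↔ basis h, so (XᵀX)_{2,2} = Σᵢ (h)·(h) = (2)·(2) + (3)·(3) + (4)·(4) + (5)·(5) + (6)·(6) + (7)·(7) = 139.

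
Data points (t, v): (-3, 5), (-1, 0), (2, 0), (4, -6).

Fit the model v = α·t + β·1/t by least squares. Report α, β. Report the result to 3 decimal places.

Entries of XᵀX: Σt·t = 30, Σt·1/t = 4, Σ1/t·1/t = 205/144.
Right-hand side: Σt·v = -39, Σ1/t·v = -19/6.
So XᵀX·[α, β]ᵀ = Xᵀv: [[30, 4]; [4, 205/144]]·[α, β]ᵀ = [-39, -19/6]ᵀ.
Eliminating β: (205/144)·(row 1) − 4·(row 2) gives (641/24)·α = (205/144)·(-39) − 4·(-19/6) = -2057/48, so α = -2057/1282.
Then β = ((-19/6) − 4·(-2057/1282))/(205/144) = 1464/641.

α = -1.605, β = 2.284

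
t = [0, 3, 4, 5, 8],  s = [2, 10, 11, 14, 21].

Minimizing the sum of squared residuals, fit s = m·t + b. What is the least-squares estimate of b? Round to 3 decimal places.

Entries of AᵀA: Σt·t = 114, Σt = 20, Σ1 = 5.
For Aᵀs: Σt·s = 312, Σs = 58.
Normal equations: [[114, 20]; [20, 5]]·[m, b]ᵀ = [312, 58]ᵀ.
det = 114·5 − 20² = 170.
m = (312·5 − 20·58)/170 = 40/17; b = (114·58 − 20·312)/170 = 186/85.

b = 2.188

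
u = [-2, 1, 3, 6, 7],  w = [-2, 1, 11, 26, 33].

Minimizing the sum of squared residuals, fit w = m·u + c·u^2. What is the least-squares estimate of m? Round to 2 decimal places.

MᵀM·[m, c]ᵀ = Mᵀw reads: 99·m + 579·c = 425;  579·m + 3795·c = 2645.
Eliminating c: 3795·(row 1) − 579·(row 2) gives 40464·m = 3795·425 − 579·2645 = 81420, so m = 6785/3372.
Then c = (2645 − 579·(6785/3372))/3795 = 1315/3372.

m = 2.01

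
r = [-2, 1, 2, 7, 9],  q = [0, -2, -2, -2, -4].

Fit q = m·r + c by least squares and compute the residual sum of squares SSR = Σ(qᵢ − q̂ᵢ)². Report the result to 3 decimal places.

SSR = 2.039

Normal-equation sums: Σr·r = 139, Σr = 17, Σ1 = 5.
Right-hand side: Σr·q = -56, Σq = -10.
So MᵀM·[m, c]ᵀ = Mᵀq: [[139, 17]; [17, 5]]·[m, c]ᵀ = [-56, -10]ᵀ.
det = 139·5 − 17² = 406.
m = ((-56)·5 − 17·(-10))/406 = -55/203; c = (139·(-10) − 17·(-56))/406 = -219/203.
Residuals: 109/203, -132/203, -11/29, 198/203, -14/29; SSR = 414/203.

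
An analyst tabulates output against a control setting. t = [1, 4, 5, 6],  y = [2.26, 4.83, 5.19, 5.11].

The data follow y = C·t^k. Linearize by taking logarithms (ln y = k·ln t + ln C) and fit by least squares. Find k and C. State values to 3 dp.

Let Y = ln y. Fitting Y = k·ln t + ln C by least squares:
Σln t = 4.7875, Σ(ln t)² = 7.7225, Σln y = 5.6681, Σln t·ln y = 7.7562.
Equations: 7.7225·k + 4.7875·ln C = 7.7562;  4.7875·k + 4·ln C = 5.6681.
Solving (det = 7.9699): k = 0.48793, ln C = 0.83305, so C = exp(0.83305) = 2.30033.

k = 0.488, C = 2.300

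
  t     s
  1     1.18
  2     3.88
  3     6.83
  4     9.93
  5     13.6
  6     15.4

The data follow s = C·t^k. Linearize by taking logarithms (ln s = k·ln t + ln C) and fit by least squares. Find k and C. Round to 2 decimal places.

k = 1.45, C = 1.30

With ln sᵢ as the transformed response and ln tᵢ as the regressor:
Sums: Σln t = 6.5793, Σ(ln t)² = 9.4099, Σln s = 11.0827, Σln t·ln s = 15.3330.
Normal system: [[9.4099, 6.5793]; [6.5793, 6]]·[k, ln C]ᵀ = [15.3330, 11.0827]ᵀ.
Δ = 9.4099·6 − (6.5793)² = 13.1729; k = (15.3330·6 − 6.5793·11.0827)/13.1729 = 1.44860, ln C = (9.4099·11.0827 − 6.5793·15.3330)/13.1729 = 0.25867, so C = exp(0.25867) = 1.29520.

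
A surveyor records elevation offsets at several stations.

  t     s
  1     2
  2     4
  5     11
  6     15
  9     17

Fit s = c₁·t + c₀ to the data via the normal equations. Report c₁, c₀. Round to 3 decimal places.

c₁ = 2.005, c₀ = 0.578

Entries of MᵀM: Σt·t = 147, Σt = 23, Σ1 = 5.
For Mᵀs: Σt·s = 308, Σs = 49.
det = 147·5 − 23² = 206.
c₁ = (308·5 − 23·49)/206 = 413/206; c₀ = (147·49 − 23·308)/206 = 119/206.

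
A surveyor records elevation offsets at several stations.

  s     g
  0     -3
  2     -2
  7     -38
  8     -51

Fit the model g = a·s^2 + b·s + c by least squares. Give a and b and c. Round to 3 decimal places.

a = -1.068, b = 2.503, c = -2.907

Sums needed: Σs^2·s^2 = 6513, Σs^2·s = 863, Σs^2 = 117, Σs·s = 117, Σs = 17, Σ1 = 4.
And Σs^2·g = -5134, Σs·g = -678, Σg = -94.
Inverting the 3×3 Gram matrix, [a, b, c]ᵀ = [-4845/4538, 11357/4538, -6597/2269]ᵀ.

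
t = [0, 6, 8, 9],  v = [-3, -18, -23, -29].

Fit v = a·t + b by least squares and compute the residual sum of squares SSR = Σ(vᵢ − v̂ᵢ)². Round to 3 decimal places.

SSR = 6.533

The normal equations are: 181·a + 23·b = -553;  23·a + 4·b = -73.
Δ = 181·4 − 23² = 195.
a = ((-553)·4 − 23·(-73))/195 = -41/15; b = (181·(-73) − 23·(-553))/195 = -38/15.
Residuals: -7/15, 14/15, 7/5, -28/15; SSR = 98/15.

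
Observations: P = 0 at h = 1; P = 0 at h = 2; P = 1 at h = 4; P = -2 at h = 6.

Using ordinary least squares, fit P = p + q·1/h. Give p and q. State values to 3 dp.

p = -0.700, q = 0.938

Forming AᵀA = [[4, 23/12]; [23/12, 193/144]] and AᵀP = [-1, -1/12]ᵀ gives AᵀA·[p, q]ᵀ = AᵀP.
Eliminating q: (193/144)·(row 1) − (23/12)·(row 2) gives (27/16)·p = (193/144)·(-1) − (23/12)·(-1/12) = -85/72, so p = -170/243.
Then q = ((-1/12) − (23/12)·(-170/243))/(193/144) = 76/81.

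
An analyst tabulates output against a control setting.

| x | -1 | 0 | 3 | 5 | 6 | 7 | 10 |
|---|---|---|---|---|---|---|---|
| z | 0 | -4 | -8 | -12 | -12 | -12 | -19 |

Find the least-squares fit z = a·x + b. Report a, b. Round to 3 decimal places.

a = -1.563, b = -2.875

Entries of AᵀA: Σx·x = 220, Σx = 30, Σ1 = 7.
Moment sums: Σx·z = -430, Σz = -67.
So AᵀA·[a, b]ᵀ = Aᵀz: [[220, 30]; [30, 7]]·[a, b]ᵀ = [-430, -67]ᵀ.
det = 220·7 − 30² = 640.
a = ((-430)·7 − 30·(-67))/640 = -25/16; b = (220·(-67) − 30·(-430))/640 = -23/8.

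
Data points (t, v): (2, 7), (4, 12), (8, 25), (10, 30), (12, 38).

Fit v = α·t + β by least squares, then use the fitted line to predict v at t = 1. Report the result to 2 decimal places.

v̂ = 3.33

The normal system MᵀM·[α, β]ᵀ = Mᵀv is [[328, 36]; [36, 5]]·[α, β]ᵀ = [1018, 112]ᵀ.
Δ = 328·5 − 36² = 344.
α = (1018·5 − 36·112)/344 = 529/172; β = (328·112 − 36·1018)/344 = 11/43.
At t = 1: v̂ = (529/172)·(1) + (11/43)·(1) = 573/172.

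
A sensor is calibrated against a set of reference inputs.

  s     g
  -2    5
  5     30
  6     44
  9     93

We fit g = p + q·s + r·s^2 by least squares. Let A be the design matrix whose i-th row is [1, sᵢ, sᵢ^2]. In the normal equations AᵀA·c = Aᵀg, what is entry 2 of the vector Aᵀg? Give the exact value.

1241

Entry 2 ↔ basis s, so (Aᵀg)_{2} = Σᵢ (s)·gᵢ = (-2)·(5) + (5)·(30) + (6)·(44) + (9)·(93) = 1241.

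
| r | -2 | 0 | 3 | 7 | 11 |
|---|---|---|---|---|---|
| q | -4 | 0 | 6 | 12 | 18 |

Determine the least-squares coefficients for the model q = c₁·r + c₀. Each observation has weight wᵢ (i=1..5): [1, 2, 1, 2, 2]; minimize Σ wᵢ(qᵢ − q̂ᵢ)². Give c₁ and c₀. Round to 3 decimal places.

c₁ = 1.667, c₀ = 0.038

From the data, Σwᵢ·r·r = 353, Σwᵢ·r = 37, Σwᵢ·1 = 8.
And Σwᵢ·r·q = 590, Σwᵢ·q = 62.
So XᵀWX·[c₁, c₀]ᵀ = XᵀWq: [[353, 37]; [37, 8]]·[c₁, c₀]ᵀ = [590, 62]ᵀ.
det = 353·8 − 37² = 1455.
c₁ = (590·8 − 37·62)/1455 = 2426/1455; c₀ = (353·62 − 37·590)/1455 = 56/1455.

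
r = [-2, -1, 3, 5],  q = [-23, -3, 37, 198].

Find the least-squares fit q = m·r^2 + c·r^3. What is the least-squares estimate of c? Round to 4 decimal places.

c = 1.9363

Setting ∂/∂m … = 0 gives: 723·m + 3335·c = 5188;  3335·m + 16419·c = 25936.
Eliminating c: 16419·(row 1) − 3335·(row 2) gives 748712·m = 16419·5188 − 3335·25936 = -1314788, so m = -328697/187178.
Then c = (25936 − 3335·(-328697/187178))/16419 = 362437/187178.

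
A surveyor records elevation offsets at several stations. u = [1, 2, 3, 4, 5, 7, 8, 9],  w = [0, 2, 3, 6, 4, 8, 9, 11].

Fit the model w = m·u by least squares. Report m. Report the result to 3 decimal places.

m = 1.141

Forming XᵀX = [[249]] and Xᵀw = [284]ᵀ gives XᵀX·[m]ᵀ = Xᵀw.
m = 284/249 = 1.14056.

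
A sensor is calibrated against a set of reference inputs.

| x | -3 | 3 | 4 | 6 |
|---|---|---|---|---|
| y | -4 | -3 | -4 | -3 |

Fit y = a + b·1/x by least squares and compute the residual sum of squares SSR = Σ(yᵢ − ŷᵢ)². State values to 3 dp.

MᵀM·[a, b]ᵀ = Mᵀy reads: 4·a + (5/12)·b = -14;  (5/12)·a + (5/16)·b = -7/6.
det = 4·(5/16) − (5/12)² = 155/144.
a = ((-14)·(5/16) − (5/12)·(-7/6))/(155/144) = -112/31; b = (4·(-7/6) − (5/12)·(-14))/(155/144) = 168/155.
Residuals: -4/155, 39/155, -102/155, 67/155; SSR = 106/155.

SSR = 0.684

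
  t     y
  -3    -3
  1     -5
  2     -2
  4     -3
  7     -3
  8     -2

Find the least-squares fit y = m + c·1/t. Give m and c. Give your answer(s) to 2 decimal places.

m = -2.61, c = -1.39

Forming AᵀA = [[6, 283/168]; [283/168, 41197/28224]] and Aᵀy = [-18, -45/7]ᵀ gives AᵀA·[m, c]ᵀ = Aᵀy.
Δ = 6·(41197/28224) − (283/168)² = 167093/28224.
m = ((-18)·(41197/28224) − (283/168)·(-45/7))/(167093/28224) = -435906/167093; c = (6·(-45/7) − (283/168)·(-18))/(167093/28224) = -232848/167093.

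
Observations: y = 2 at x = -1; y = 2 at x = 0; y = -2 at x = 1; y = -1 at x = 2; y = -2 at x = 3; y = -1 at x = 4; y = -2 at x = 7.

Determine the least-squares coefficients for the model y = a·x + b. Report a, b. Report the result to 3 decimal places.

a = -0.480, b = 0.526

Setting ∂/∂a … = 0 gives: 80·a + 16·b = -30;  16·a + 7·b = -4.
Determinant 80·7 − 16² = 304.
a = ((-30)·7 − 16·(-4))/304 = -73/152; b = (80·(-4) − 16·(-30))/304 = 10/19.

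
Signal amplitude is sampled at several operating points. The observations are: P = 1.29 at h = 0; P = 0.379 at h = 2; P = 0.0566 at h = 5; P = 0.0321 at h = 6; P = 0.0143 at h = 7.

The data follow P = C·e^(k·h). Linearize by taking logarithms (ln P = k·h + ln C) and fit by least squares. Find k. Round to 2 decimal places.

Let Y = ln P. Fitting Y = k·h + ln C by least squares:
Σh = 20.0000, Σ(h)² = 114.0000, Σln P = -11.2737, Σh·ln P = -66.6650.
Normal system: [[114.0000, 20.0000]; [20.0000, 5]]·[k, ln C]ᵀ = [-66.6650, -11.2737]ᵀ.
Solving (det = 170.0000): k = -0.63442, ln C = 0.28292.

k = -0.63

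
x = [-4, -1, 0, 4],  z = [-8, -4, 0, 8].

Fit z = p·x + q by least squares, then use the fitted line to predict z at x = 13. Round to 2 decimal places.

Setting ∂/∂p … = 0 gives: 33·p + (-1)·q = 68;  (-1)·p + 4·q = -4.
(Σx·x = 33, Σx = -1, Σ1 = 4, Σx·z = 68, Σz = -4.)
Eliminating q: 4·(row 1) − (-1)·(row 2) gives 131·p = 4·68 − (-1)·(-4) = 268, so p = 268/131.
Then q = ((-4) − (-1)·(268/131))/4 = -64/131.
At x = 13: ẑ = (268/131)·(13) + (-64/131)·(1) = 3420/131.

ẑ = 26.11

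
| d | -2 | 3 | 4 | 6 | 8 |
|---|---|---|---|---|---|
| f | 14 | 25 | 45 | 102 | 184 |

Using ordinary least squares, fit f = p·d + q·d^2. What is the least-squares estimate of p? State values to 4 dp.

p = -0.7609

Entries of XᵀX: Σd·d = 129, Σd·d^2 = 811, Σd^2·d^2 = 5745.
And Σd·f = 2311, Σd^2·f = 16449.
Normal equations: [[129, 811]; [811, 5745]]·[p, q]ᵀ = [2311, 16449]ᵀ.
Eliminating q: 5745·(row 1) − 811·(row 2) gives 83384·p = 5745·2311 − 811·16449 = -63444, so p = -15861/20846.
Then q = (16449 − 811·(-15861/20846))/5745 = 61925/20846.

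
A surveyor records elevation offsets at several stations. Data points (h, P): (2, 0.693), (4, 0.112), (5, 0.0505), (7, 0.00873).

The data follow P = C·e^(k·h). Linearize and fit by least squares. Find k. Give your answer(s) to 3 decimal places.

Taking logs, ln P = k·h + ln C, so regress ln P on h.
Over the data: Σh = 18.0000, Σ(h)² = 94.0000, Σln P = -10.2828, Σh·ln P = -57.6063.
Normal system: [[94.0000, 18.0000]; [18.0000, 4]]·[k, ln C]ᵀ = [-57.6063, -10.2828]ᵀ.
Slope k = (n·Σh·ln P − Σh·Σln P)/(n·Σ(h)² − (Σh)²) = (4·-57.6063 − 18.0000·-10.2828)/52.0000 = -0.87184; ln C = (Σln P − k·Σh)/n = 1.35259.

k = -0.872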